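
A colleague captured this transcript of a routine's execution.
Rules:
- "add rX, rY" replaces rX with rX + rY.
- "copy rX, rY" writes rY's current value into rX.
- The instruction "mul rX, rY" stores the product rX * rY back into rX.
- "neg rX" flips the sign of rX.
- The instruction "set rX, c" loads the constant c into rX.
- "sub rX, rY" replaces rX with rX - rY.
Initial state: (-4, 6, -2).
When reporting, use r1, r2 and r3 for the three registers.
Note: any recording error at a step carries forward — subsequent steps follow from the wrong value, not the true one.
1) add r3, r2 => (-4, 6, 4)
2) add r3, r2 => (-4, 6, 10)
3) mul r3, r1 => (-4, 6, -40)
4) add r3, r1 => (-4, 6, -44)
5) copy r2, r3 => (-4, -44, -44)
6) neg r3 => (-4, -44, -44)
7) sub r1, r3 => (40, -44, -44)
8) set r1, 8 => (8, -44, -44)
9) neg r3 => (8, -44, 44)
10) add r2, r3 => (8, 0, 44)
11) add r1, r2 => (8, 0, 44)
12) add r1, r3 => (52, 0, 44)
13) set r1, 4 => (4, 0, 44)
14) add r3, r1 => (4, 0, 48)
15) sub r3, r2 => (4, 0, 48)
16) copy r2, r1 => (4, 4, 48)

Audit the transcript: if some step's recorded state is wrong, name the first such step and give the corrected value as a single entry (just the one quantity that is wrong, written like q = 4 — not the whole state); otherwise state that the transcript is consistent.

step 6, r3 = 44

step 1: r3 = -2 + 6 = 4 -> matches
step 2: r3 = 4 + 6 = 10 -> same as recorded
step 3: r3 = 10 * -4 = -40 -> confirmed correct
step 4: r3 = -40 + -4 = -44 -> exactly as logged
step 5: r2 = -44 -> matches
step 6: r3 = -(-44) = 44 -> not what was recorded
So the first discrepancy is step 6, where the right value is r3 = 44.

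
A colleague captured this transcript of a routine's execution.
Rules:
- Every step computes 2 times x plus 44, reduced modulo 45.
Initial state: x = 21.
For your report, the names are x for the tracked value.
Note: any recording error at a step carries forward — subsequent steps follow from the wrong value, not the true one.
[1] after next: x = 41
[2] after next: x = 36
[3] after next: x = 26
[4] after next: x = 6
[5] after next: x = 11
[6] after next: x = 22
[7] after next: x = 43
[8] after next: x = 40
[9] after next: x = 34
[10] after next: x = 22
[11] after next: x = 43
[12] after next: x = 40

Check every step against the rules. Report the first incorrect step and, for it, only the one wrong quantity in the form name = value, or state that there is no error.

step 6, x = 21

1. x = (2*21 + 44) mod 45 = 41 (in agreement)
2. x = (2*41 + 44) mod 45 = 36 (same as recorded)
3. x = (2*36 + 44) mod 45 = 26 (consistent with the transcript)
4. x = (2*26 + 44) mod 45 = 6 (confirmed correct)
5. x = (2*6 + 44) mod 45 = 11 (no discrepancy)
6. x = (2*11 + 44) mod 45 = 21 (the entry is off here)
First deviation found at step 6; the corrected entry is x = 21.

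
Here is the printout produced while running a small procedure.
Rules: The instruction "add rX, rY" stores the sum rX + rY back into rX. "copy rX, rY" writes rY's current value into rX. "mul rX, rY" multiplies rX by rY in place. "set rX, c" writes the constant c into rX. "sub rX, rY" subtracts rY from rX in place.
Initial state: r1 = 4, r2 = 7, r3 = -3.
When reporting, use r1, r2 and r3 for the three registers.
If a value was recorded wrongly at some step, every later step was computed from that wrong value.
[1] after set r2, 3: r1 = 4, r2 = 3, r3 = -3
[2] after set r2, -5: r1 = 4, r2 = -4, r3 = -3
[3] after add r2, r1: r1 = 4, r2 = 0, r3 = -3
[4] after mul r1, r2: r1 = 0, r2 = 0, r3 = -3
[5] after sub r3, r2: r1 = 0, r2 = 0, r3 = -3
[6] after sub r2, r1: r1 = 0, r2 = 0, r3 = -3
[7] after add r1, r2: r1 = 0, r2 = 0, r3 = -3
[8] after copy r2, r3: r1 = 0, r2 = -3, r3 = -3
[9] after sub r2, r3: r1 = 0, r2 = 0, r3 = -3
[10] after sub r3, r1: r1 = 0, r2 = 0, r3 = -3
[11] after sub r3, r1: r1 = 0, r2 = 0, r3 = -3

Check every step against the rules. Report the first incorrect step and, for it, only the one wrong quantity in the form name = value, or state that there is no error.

Recomputing the run from the initial state:
step 1: r1 = 4, r2 = 3, r3 = -3
step 2: r1 = 4, r2 = -5, r3 = -3
step 3: r1 = 4, r2 = -1, r3 = -3
step 4: r1 = -4, r2 = -1, r3 = -3
step 5: r1 = -4, r2 = -1, r3 = -2
step 6: r1 = -4, r2 = 3, r3 = -2
step 7: r1 = -1, r2 = 3, r3 = -2
step 8: r1 = -1, r2 = -2, r3 = -2
step 9: r1 = -1, r2 = 0, r3 = -2
step 10: r1 = -1, r2 = 0, r3 = -1
step 11: r1 = -1, r2 = 0, r3 = 0
The first disagreement with the printout is at step 2, where the value should be r2 = -5.

step 2, r2 = -5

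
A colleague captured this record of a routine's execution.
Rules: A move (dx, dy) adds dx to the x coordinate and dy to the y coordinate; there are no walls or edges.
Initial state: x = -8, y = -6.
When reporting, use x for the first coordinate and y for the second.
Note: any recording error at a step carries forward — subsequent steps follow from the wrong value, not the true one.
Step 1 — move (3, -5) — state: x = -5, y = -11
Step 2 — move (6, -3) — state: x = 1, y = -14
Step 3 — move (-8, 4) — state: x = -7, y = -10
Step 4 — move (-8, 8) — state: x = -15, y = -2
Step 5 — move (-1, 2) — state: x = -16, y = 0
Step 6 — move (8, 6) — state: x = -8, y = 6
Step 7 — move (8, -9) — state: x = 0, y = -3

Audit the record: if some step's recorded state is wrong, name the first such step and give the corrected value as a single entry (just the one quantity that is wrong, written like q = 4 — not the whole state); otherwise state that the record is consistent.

1. x = -8 + (3) = -5, y = -6 + (-5) = -11 (exactly as logged)
2. x = -5 + (6) = 1, y = -11 + (-3) = -14 (exactly as logged)
3. x = 1 + (-8) = -7, y = -14 + (4) = -10 (in agreement)
4. x = -7 + (-8) = -15, y = -10 + (8) = -2 (matches)
5. x = -15 + (-1) = -16, y = -2 + (2) = 0 (verified)
6. x = -16 + (8) = -8, y = 0 + (6) = 6 (in agreement)
7. x = -8 + (8) = 0, y = 6 + (-9) = -3 (in agreement)
Every step is consistent.

no error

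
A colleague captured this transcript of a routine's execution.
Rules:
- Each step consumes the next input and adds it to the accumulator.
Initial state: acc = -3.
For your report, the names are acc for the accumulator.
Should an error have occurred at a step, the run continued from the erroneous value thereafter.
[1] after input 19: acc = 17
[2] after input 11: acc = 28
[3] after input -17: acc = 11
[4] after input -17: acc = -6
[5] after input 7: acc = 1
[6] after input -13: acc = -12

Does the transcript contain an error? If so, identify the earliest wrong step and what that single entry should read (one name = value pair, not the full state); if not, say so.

Recomputing the run from the initial state:
step 1: acc = 16
step 2: acc = 27
step 3: acc = 10
step 4: acc = -7
step 5: acc = 0
step 6: acc = -13
The first disagreement with the transcript is at step 1, where the value should be acc = 16.

step 1, acc = 16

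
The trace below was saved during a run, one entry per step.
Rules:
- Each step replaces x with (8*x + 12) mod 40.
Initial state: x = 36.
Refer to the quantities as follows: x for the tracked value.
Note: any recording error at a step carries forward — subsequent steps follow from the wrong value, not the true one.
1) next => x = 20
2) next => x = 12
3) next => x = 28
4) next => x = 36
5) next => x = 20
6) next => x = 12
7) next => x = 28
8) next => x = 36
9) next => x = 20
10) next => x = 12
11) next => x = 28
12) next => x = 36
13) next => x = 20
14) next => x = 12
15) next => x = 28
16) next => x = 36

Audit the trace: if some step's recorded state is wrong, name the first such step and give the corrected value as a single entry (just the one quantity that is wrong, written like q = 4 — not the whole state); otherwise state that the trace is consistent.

Step 1: x = (8*36 + 12) mod 40 = 20 — same as recorded.
Step 2: x = (8*20 + 12) mod 40 = 12 — exactly as logged.
Step 3: x = (8*12 + 12) mod 40 = 28 — verified.
Step 4: x = (8*28 + 12) mod 40 = 36 — confirmed correct.
Step 5: x = (8*36 + 12) mod 40 = 20 — same as recorded.
Step 6: x = (8*20 + 12) mod 40 = 12 — confirmed correct.
Step 7: x = (8*12 + 12) mod 40 = 28 — confirmed correct.
Step 8: x = (8*28 + 12) mod 40 = 36 — same as recorded.
Step 9: x = (8*36 + 12) mod 40 = 20 — in agreement.
Step 10: x = (8*20 + 12) mod 40 = 12 — verified.
Step 11: x = (8*12 + 12) mod 40 = 28 — confirmed correct.
Step 12: x = (8*28 + 12) mod 40 = 36 — agrees with the trace.
Step 13: x = (8*36 + 12) mod 40 = 20 — matches.
Step 14: x = (8*20 + 12) mod 40 = 12 — checks out.
Step 15: x = (8*12 + 12) mod 40 = 28 — no discrepancy.
Step 16: x = (8*28 + 12) mod 40 = 36 — matches.
Each recorded entry agrees with the recomputation.

no error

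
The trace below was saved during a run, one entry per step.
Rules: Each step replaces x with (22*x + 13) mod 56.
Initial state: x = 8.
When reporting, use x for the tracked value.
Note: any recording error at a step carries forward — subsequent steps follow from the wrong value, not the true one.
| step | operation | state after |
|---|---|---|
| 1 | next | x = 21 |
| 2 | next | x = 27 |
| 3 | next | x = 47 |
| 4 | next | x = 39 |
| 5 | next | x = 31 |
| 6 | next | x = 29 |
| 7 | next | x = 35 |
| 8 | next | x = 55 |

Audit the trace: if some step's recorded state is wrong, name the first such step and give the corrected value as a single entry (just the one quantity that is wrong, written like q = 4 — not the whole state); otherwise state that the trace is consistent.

step 1: x = (22*8 + 13) mod 56 = 21 -> no discrepancy
step 2: x = (22*21 + 13) mod 56 = 27 -> exactly as logged
step 3: x = (22*27 + 13) mod 56 = 47 -> confirmed correct
step 4: x = (22*47 + 13) mod 56 = 39 -> confirmed correct
step 5: x = (22*39 + 13) mod 56 = 31 -> exactly as logged
step 6: x = (22*31 + 13) mod 56 = 23 -> the entry is off here
The earliest wrong entry is at step 6: it should read x = 23.

step 6, x = 23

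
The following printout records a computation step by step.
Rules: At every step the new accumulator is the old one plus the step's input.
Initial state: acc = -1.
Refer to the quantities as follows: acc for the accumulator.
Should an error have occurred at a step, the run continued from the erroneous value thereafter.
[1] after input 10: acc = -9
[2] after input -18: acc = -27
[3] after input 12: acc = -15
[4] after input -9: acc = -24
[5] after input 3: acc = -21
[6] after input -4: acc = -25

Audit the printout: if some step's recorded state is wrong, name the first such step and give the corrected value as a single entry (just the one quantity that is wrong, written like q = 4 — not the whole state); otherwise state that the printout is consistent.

Recomputing the run from the initial state:
step 1: acc = 9
step 2: acc = -9
step 3: acc = 3
step 4: acc = -6
step 5: acc = -3
step 6: acc = -7
The first disagreement with the printout is at step 1, where the value should be acc = 9.

step 1, acc = 9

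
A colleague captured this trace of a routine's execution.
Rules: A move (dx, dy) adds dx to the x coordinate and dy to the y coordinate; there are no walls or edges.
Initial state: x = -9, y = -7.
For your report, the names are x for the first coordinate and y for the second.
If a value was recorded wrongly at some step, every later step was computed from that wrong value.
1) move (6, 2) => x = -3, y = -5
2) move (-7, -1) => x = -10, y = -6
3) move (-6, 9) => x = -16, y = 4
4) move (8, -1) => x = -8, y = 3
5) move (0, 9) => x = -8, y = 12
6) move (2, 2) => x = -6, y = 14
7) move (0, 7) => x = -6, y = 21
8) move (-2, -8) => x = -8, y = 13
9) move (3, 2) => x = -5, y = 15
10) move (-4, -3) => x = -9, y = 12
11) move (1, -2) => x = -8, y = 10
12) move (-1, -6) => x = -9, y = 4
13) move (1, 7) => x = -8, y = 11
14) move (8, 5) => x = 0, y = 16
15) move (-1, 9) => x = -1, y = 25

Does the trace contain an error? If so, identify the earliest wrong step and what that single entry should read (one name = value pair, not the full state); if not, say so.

Step 1: x = -9 + (6) = -3, y = -7 + (2) = -5 — same as recorded.
Step 2: x = -3 + (-7) = -10, y = -5 + (-1) = -6 — agrees with the trace.
Step 3: x = -10 + (-6) = -16, y = -6 + (9) = 3 — a discrepancy with the trace.
So the first discrepancy is step 3, where the right value is y = 3.

step 3, y = 3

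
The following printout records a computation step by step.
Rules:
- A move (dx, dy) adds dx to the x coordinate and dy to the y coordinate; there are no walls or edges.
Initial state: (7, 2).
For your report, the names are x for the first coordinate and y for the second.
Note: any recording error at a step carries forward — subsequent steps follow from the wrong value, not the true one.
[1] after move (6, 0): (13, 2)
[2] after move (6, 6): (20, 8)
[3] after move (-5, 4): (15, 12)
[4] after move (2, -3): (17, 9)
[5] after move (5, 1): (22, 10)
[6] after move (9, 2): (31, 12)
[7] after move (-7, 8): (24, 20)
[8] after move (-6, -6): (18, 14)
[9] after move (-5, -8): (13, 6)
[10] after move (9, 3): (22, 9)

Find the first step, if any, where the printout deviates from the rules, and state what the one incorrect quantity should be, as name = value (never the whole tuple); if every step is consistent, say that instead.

step 2, x = 19

step 1: x = 7 + (6) = 13, y = 2 + (0) = 2 -> verified
step 2: x = 13 + (6) = 19, y = 2 + (6) = 8 -> the printout disagrees here
Step 2 is the first one off; corrected, x = 19.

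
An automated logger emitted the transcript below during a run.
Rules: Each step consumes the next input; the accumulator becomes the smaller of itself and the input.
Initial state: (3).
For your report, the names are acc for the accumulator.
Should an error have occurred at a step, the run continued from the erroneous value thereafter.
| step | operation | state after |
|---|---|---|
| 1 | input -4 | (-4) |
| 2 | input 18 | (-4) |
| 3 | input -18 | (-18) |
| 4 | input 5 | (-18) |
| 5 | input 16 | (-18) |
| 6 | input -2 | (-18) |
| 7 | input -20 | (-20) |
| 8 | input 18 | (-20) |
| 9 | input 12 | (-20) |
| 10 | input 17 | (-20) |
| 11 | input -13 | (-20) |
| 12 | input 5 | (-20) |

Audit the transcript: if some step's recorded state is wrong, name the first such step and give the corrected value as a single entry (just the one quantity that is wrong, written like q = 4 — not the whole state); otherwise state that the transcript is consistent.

Recomputing the run from the initial state:
step 1: acc = -4
step 2: acc = -4
step 3: acc = -18
step 4: acc = -18
step 5: acc = -18
step 6: acc = -18
step 7: acc = -20
step 8: acc = -20
step 9: acc = -20
step 10: acc = -20
step 11: acc = -20
step 12: acc = -20
This matches the transcript at every step.

no error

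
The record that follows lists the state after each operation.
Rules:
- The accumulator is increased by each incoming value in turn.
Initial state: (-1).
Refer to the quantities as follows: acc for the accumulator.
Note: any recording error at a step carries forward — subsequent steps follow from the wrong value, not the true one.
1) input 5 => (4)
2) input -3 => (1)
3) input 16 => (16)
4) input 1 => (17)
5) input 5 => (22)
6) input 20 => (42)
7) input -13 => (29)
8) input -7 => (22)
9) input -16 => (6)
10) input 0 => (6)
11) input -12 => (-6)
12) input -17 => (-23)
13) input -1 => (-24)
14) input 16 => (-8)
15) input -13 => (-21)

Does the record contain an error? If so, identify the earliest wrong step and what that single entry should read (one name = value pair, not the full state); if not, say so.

step 3, acc = 17

Recomputing the run from the initial state:
step 1: acc = 4
step 2: acc = 1
step 3: acc = 17
step 4: acc = 18
step 5: acc = 23
step 6: acc = 43
step 7: acc = 30
step 8: acc = 23
step 9: acc = 7
step 10: acc = 7
step 11: acc = -5
step 12: acc = -22
step 13: acc = -23
step 14: acc = -7
step 15: acc = -20
The first disagreement with the record is at step 3, where the value should be acc = 17.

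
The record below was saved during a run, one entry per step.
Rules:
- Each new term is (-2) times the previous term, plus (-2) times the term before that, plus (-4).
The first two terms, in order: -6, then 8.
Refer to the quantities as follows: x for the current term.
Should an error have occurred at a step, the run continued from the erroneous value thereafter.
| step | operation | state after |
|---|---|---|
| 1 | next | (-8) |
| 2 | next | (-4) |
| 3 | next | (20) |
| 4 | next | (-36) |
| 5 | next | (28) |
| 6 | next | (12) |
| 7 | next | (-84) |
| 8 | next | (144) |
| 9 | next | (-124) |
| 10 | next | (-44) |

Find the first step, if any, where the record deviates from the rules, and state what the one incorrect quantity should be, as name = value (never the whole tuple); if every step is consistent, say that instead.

step 8, x = 140

1. x = -2*(8) + (-2)*(-6) + (-4) = -8 (consistent with the record)
2. x = -2*(-8) + (-2)*(8) + (-4) = -4 (in agreement)
3. x = -2*(-4) + (-2)*(-8) + (-4) = 20 (no discrepancy)
4. x = -2*(20) + (-2)*(-4) + (-4) = -36 (checks out)
5. x = -2*(-36) + (-2)*(20) + (-4) = 28 (consistent with the record)
6. x = -2*(28) + (-2)*(-36) + (-4) = 12 (matches)
7. x = -2*(12) + (-2)*(28) + (-4) = -84 (matches)
8. x = -2*(-84) + (-2)*(12) + (-4) = 140 (the entry is off here)
Step 8 is the first one off; corrected, x = 140.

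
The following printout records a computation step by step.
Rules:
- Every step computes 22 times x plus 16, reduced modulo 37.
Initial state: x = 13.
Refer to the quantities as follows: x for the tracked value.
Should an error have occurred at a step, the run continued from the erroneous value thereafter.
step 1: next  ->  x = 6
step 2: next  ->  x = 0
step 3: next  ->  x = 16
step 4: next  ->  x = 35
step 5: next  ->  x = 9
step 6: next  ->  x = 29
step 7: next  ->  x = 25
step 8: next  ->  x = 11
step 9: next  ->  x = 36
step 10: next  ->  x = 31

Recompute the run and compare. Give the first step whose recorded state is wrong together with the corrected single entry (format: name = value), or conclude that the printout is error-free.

no error

Recomputing the run from the initial state:
step 1: x = 6
step 2: x = 0
step 3: x = 16
step 4: x = 35
step 5: x = 9
step 6: x = 29
step 7: x = 25
step 8: x = 11
step 9: x = 36
step 10: x = 31
This matches the printout at every step.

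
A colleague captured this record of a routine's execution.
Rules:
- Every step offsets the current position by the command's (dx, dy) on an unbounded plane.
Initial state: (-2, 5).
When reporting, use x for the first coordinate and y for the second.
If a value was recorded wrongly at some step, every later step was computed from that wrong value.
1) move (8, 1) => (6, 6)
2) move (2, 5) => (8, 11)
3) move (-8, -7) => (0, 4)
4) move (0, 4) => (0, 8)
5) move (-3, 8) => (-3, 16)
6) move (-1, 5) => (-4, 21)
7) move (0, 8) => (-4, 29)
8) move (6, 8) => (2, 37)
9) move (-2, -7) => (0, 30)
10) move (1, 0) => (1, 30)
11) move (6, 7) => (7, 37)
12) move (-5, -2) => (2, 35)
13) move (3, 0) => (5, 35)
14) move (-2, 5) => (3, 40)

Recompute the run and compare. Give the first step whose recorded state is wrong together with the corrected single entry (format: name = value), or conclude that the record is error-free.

no error

Recomputing the run from the initial state:
step 1: x = 6, y = 6
step 2: x = 8, y = 11
step 3: x = 0, y = 4
step 4: x = 0, y = 8
step 5: x = -3, y = 16
step 6: x = -4, y = 21
step 7: x = -4, y = 29
step 8: x = 2, y = 37
step 9: x = 0, y = 30
step 10: x = 1, y = 30
step 11: x = 7, y = 37
step 12: x = 2, y = 35
step 13: x = 5, y = 35
step 14: x = 3, y = 40
This matches the record at every step.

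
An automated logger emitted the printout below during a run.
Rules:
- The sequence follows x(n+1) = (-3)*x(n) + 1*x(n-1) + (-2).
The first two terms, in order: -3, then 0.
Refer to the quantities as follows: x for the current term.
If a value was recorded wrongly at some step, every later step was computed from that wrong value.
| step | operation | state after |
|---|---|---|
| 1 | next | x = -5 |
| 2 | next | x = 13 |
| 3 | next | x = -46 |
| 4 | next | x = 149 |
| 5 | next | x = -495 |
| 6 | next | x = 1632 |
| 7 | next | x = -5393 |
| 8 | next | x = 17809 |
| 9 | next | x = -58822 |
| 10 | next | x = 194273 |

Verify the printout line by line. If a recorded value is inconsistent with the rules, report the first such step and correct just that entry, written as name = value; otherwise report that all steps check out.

Step 1: x = -3*(0) + (1)*(-3) + (-2) = -5 — consistent with the printout.
Step 2: x = -3*(-5) + (1)*(0) + (-2) = 13 — no discrepancy.
Step 3: x = -3*(13) + (1)*(-5) + (-2) = -46 — confirmed correct.
Step 4: x = -3*(-46) + (1)*(13) + (-2) = 149 — exactly as logged.
Step 5: x = -3*(149) + (1)*(-46) + (-2) = -495 — checks out.
Step 6: x = -3*(-495) + (1)*(149) + (-2) = 1632 — no discrepancy.
Step 7: x = -3*(1632) + (1)*(-495) + (-2) = -5393 — confirmed correct.
Step 8: x = -3*(-5393) + (1)*(1632) + (-2) = 17809 — consistent with the printout.
Step 9: x = -3*(17809) + (1)*(-5393) + (-2) = -58822 — confirmed correct.
Step 10: x = -3*(-58822) + (1)*(17809) + (-2) = 194273 — matches.
All entries verified; no error found.

no error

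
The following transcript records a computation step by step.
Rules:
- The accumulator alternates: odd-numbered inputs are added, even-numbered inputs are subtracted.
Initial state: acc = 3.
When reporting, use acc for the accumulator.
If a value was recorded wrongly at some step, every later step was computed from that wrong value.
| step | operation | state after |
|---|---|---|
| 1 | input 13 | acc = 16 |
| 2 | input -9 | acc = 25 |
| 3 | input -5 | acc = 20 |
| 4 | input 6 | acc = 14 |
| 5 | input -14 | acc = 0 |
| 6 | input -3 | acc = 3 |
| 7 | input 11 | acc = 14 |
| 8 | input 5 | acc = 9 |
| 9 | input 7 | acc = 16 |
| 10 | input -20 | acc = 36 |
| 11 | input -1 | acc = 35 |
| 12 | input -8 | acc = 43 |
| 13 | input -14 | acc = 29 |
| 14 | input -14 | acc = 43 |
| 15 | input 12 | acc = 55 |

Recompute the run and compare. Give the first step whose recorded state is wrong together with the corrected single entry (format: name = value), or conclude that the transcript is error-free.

Recomputing the run from the initial state:
step 1: acc = 16
step 2: acc = 25
step 3: acc = 20
step 4: acc = 14
step 5: acc = 0
step 6: acc = 3
step 7: acc = 14
step 8: acc = 9
step 9: acc = 16
step 10: acc = 36
step 11: acc = 35
step 12: acc = 43
step 13: acc = 29
step 14: acc = 43
step 15: acc = 55
This matches the transcript at every step.

no error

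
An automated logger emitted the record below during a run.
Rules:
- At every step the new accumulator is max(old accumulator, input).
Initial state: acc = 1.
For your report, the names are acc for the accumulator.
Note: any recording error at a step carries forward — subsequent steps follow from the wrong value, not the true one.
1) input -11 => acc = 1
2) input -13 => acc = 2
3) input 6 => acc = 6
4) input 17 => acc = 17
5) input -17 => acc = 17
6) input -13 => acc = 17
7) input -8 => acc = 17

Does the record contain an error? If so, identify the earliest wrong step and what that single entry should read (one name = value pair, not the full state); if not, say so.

step 2, acc = 1

Recomputing the run from the initial state:
step 1: acc = 1
step 2: acc = 1
step 3: acc = 6
step 4: acc = 17
step 5: acc = 17
step 6: acc = 17
step 7: acc = 17
The first disagreement with the record is at step 2, where the value should be acc = 1.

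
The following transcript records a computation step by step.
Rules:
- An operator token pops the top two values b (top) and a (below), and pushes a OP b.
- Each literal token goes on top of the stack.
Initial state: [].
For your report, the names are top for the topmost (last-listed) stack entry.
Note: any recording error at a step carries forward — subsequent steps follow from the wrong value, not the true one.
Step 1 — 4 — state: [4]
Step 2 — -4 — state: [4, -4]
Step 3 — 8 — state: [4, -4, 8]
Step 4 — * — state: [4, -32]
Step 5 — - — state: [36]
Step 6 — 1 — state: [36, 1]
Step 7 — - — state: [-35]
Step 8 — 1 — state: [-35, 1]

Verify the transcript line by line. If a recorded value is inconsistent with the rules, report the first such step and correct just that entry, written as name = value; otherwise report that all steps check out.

step 7, top = 35

step 1: push 4: top = 4 -> same as recorded
step 2: push -4: top = -4 -> confirmed correct
step 3: push 8: top = 8 -> same as recorded
step 4: -4 * 8 = -32 -> checks out
step 5: 4 - -32 = 36 -> no discrepancy
step 6: push 1: top = 1 -> confirmed correct
step 7: 36 - 1 = 35 -> first mismatch against the transcript
Conclusion: step 7 carries the first error; the entry should be top = 35.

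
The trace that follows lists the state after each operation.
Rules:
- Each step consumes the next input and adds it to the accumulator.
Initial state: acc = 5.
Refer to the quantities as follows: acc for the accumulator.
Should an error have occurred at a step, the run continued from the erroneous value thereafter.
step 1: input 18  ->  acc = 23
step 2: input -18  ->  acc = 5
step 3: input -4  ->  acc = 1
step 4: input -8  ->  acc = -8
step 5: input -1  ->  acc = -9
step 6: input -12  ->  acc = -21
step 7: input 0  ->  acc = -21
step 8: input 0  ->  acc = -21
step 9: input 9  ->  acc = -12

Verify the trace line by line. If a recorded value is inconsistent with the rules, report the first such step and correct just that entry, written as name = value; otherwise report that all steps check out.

Recomputing the run from the initial state:
step 1: acc = 23
step 2: acc = 5
step 3: acc = 1
step 4: acc = -7
step 5: acc = -8
step 6: acc = -20
step 7: acc = -20
step 8: acc = -20
step 9: acc = -11
The first disagreement with the trace is at step 4, where the value should be acc = -7.

step 4, acc = -7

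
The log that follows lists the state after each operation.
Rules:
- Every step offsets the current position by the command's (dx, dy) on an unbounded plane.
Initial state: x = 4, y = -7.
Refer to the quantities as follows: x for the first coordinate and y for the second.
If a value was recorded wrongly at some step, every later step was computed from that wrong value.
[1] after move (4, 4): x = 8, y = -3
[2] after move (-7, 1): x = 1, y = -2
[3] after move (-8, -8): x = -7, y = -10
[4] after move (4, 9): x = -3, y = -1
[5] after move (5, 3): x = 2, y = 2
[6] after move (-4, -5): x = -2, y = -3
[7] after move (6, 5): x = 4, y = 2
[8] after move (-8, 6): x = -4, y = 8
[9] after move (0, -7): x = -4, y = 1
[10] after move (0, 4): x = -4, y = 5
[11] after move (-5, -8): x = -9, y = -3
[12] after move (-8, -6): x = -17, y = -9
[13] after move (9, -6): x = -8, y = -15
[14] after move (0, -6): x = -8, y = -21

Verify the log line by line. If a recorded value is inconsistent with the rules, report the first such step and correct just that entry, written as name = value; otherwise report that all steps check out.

no error

Step 1: x = 4 + (4) = 8, y = -7 + (4) = -3 — same as recorded.
Step 2: x = 8 + (-7) = 1, y = -3 + (1) = -2 — in agreement.
Step 3: x = 1 + (-8) = -7, y = -2 + (-8) = -10 — verified.
Step 4: x = -7 + (4) = -3, y = -10 + (9) = -1 — consistent with the log.
Step 5: x = -3 + (5) = 2, y = -1 + (3) = 2 — verified.
Step 6: x = 2 + (-4) = -2, y = 2 + (-5) = -3 — same as recorded.
Step 7: x = -2 + (6) = 4, y = -3 + (5) = 2 — confirmed correct.
Step 8: x = 4 + (-8) = -4, y = 2 + (6) = 8 — exactly as logged.
Step 9: x = -4 + (0) = -4, y = 8 + (-7) = 1 — agrees with the log.
Step 10: x = -4 + (0) = -4, y = 1 + (4) = 5 — consistent with the log.
Step 11: x = -4 + (-5) = -9, y = 5 + (-8) = -3 — agrees with the log.
Step 12: x = -9 + (-8) = -17, y = -3 + (-6) = -9 — agrees with the log.
Step 13: x = -17 + (9) = -8, y = -9 + (-6) = -15 — verified.
Step 14: x = -8 + (0) = -8, y = -15 + (-6) = -21 — consistent with the log.
Every step is consistent.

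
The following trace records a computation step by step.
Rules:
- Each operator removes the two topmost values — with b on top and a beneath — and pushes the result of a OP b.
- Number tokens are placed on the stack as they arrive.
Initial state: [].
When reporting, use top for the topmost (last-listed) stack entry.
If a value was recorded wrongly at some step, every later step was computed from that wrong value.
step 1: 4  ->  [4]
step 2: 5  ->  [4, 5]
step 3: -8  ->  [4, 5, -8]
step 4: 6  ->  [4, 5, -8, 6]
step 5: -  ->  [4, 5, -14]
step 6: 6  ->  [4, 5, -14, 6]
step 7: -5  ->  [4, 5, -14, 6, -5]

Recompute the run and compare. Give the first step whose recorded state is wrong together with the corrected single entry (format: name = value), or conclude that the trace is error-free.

Recomputing the run from the initial state:
step 1: [4]
step 2: [4, 5]
step 3: [4, 5, -8]
step 4: [4, 5, -8, 6]
step 5: [4, 5, -14]
step 6: [4, 5, -14, 6]
step 7: [4, 5, -14, 6, -5]
This matches the trace at every step.

no error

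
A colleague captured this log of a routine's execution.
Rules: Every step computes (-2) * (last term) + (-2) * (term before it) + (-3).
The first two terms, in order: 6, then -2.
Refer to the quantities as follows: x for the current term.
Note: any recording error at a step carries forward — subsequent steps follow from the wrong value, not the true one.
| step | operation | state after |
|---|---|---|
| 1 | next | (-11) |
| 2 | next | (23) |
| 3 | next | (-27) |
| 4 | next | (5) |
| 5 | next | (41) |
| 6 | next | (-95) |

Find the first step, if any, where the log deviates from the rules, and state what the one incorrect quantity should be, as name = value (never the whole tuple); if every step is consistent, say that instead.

no error

Recomputing the run from the initial state:
step 1: x = -11
step 2: x = 23
step 3: x = -27
step 4: x = 5
step 5: x = 41
step 6: x = -95
This matches the log at every step.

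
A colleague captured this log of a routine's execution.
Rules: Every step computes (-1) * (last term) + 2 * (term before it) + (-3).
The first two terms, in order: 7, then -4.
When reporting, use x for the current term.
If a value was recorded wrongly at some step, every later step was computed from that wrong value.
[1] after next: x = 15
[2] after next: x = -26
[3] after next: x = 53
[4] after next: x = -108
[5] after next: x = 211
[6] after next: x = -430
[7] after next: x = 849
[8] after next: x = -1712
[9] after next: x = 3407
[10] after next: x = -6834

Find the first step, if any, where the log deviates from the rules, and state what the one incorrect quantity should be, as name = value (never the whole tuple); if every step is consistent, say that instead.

Step 1: x = -1*(-4) + (2)*(7) + (-3) = 15 — agrees with the log.
Step 2: x = -1*(15) + (2)*(-4) + (-3) = -26 — verified.
Step 3: x = -1*(-26) + (2)*(15) + (-3) = 53 — exactly as logged.
Step 4: x = -1*(53) + (2)*(-26) + (-3) = -108 — matches.
Step 5: x = -1*(-108) + (2)*(53) + (-3) = 211 — consistent with the log.
Step 6: x = -1*(211) + (2)*(-108) + (-3) = -430 — checks out.
Step 7: x = -1*(-430) + (2)*(211) + (-3) = 849 — agrees with the log.
Step 8: x = -1*(849) + (2)*(-430) + (-3) = -1712 — no discrepancy.
Step 9: x = -1*(-1712) + (2)*(849) + (-3) = 3407 — no discrepancy.
Step 10: x = -1*(3407) + (2)*(-1712) + (-3) = -6834 — exactly as logged.
Nothing is out of place; the run is error-free.

no error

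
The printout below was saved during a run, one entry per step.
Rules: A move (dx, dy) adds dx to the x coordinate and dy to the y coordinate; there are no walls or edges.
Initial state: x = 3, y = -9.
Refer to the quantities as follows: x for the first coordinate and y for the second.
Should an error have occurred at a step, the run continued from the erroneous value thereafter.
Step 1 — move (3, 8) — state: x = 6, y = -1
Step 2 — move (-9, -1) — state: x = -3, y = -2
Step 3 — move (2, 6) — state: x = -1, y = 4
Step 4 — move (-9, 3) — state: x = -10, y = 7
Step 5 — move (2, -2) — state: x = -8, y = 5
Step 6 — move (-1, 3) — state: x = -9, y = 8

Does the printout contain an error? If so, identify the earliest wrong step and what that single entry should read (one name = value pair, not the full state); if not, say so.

no error

Recomputing the run from the initial state:
step 1: x = 6, y = -1
step 2: x = -3, y = -2
step 3: x = -1, y = 4
step 4: x = -10, y = 7
step 5: x = -8, y = 5
step 6: x = -9, y = 8
This matches the printout at every step.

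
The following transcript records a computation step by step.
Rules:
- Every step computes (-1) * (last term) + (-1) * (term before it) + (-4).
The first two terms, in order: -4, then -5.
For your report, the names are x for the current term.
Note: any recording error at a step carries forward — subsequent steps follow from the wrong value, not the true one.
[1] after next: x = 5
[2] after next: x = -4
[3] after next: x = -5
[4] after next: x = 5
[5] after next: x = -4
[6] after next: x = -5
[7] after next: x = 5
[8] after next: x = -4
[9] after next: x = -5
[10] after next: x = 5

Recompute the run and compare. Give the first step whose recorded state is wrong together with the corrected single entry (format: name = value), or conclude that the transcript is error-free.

no error

1. x = -1*(-5) + (-1)*(-4) + (-4) = 5 (matches)
2. x = -1*(5) + (-1)*(-5) + (-4) = -4 (matches)
3. x = -1*(-4) + (-1)*(5) + (-4) = -5 (consistent with the transcript)
4. x = -1*(-5) + (-1)*(-4) + (-4) = 5 (no discrepancy)
5. x = -1*(5) + (-1)*(-5) + (-4) = -4 (no discrepancy)
6. x = -1*(-4) + (-1)*(5) + (-4) = -5 (confirmed correct)
7. x = -1*(-5) + (-1)*(-4) + (-4) = 5 (in agreement)
8. x = -1*(5) + (-1)*(-5) + (-4) = -4 (exactly as logged)
9. x = -1*(-4) + (-1)*(5) + (-4) = -5 (consistent with the transcript)
10. x = -1*(-5) + (-1)*(-4) + (-4) = 5 (agrees with the transcript)
The whole run recomputes cleanly — no discrepancies.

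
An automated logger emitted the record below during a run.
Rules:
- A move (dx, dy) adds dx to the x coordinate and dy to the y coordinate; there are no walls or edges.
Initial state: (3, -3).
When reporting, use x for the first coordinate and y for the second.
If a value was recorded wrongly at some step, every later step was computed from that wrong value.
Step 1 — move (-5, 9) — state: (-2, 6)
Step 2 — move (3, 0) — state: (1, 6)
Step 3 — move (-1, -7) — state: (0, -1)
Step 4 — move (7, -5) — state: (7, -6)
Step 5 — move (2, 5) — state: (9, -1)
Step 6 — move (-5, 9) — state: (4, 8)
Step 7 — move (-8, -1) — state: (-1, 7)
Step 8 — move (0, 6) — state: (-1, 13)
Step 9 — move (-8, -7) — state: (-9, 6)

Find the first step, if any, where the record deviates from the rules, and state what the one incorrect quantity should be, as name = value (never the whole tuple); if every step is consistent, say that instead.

Step 1: x = 3 + (-5) = -2, y = -3 + (9) = 6 — matches.
Step 2: x = -2 + (3) = 1, y = 6 + (0) = 6 — confirmed correct.
Step 3: x = 1 + (-1) = 0, y = 6 + (-7) = -1 — no discrepancy.
Step 4: x = 0 + (7) = 7, y = -1 + (-5) = -6 — verified.
Step 5: x = 7 + (2) = 9, y = -6 + (5) = -1 — no discrepancy.
Step 6: x = 9 + (-5) = 4, y = -1 + (9) = 8 — verified.
Step 7: x = 4 + (-8) = -4, y = 8 + (-1) = 7 — the entry is off here.
The audit stops at step 7: the recorded entry is wrong and should be x = -4.

step 7, x = -4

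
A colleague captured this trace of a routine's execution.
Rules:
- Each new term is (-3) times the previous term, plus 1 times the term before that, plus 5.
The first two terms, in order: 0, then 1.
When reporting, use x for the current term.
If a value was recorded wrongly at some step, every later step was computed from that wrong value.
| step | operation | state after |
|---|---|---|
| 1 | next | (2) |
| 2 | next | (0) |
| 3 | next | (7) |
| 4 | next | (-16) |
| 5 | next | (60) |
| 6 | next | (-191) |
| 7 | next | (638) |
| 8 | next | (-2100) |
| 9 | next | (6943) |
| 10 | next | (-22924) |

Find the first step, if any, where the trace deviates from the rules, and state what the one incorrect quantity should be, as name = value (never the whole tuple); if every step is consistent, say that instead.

no error

step 1: x = -3*(1) + (1)*(0) + (5) = 2 -> no discrepancy
step 2: x = -3*(2) + (1)*(1) + (5) = 0 -> exactly as logged
step 3: x = -3*(0) + (1)*(2) + (5) = 7 -> in agreement
step 4: x = -3*(7) + (1)*(0) + (5) = -16 -> confirmed correct
step 5: x = -3*(-16) + (1)*(7) + (5) = 60 -> consistent with the trace
step 6: x = -3*(60) + (1)*(-16) + (5) = -191 -> agrees with the trace
step 7: x = -3*(-191) + (1)*(60) + (5) = 638 -> consistent with the trace
step 8: x = -3*(638) + (1)*(-191) + (5) = -2100 -> no discrepancy
step 9: x = -3*(-2100) + (1)*(638) + (5) = 6943 -> verified
step 10: x = -3*(6943) + (1)*(-2100) + (5) = -22924 -> agrees with the trace
Nothing is out of place; the run is error-free.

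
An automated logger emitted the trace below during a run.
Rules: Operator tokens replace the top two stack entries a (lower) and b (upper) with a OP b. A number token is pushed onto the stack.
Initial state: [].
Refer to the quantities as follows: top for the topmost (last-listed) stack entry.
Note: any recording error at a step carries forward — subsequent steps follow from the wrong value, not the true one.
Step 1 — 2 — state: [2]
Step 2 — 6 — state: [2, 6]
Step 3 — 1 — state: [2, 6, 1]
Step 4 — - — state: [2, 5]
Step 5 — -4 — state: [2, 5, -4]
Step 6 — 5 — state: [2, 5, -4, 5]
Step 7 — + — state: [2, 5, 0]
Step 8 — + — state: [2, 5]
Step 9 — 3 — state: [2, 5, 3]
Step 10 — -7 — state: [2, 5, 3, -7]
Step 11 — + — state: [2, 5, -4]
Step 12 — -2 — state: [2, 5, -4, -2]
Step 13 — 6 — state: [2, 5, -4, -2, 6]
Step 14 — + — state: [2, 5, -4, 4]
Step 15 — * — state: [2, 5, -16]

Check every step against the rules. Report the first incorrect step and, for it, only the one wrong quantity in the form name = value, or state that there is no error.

step 7, top = 1

Recomputing the run from the initial state:
step 1: [2]
step 2: [2, 6]
step 3: [2, 6, 1]
step 4: [2, 5]
step 5: [2, 5, -4]
step 6: [2, 5, -4, 5]
step 7: [2, 5, 1]
step 8: [2, 6]
step 9: [2, 6, 3]
step 10: [2, 6, 3, -7]
step 11: [2, 6, -4]
step 12: [2, 6, -4, -2]
step 13: [2, 6, -4, -2, 6]
step 14: [2, 6, -4, 4]
step 15: [2, 6, -16]
The first disagreement with the trace is at step 7, where the value should be top = 1.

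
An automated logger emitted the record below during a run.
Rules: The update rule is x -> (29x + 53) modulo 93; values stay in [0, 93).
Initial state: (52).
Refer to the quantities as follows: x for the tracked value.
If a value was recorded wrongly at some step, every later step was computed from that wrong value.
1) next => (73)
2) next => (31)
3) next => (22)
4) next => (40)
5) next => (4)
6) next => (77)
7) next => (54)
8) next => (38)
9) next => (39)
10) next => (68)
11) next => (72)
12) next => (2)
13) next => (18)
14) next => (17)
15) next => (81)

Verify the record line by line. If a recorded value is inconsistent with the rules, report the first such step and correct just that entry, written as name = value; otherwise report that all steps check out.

Step 1: x = (29*52 + 53) mod 93 = 73 — checks out.
Step 2: x = (29*73 + 53) mod 93 = 31 — in agreement.
Step 3: x = (29*31 + 53) mod 93 = 22 — verified.
Step 4: x = (29*22 + 53) mod 93 = 40 — consistent with the record.
Step 5: x = (29*40 + 53) mod 93 = 4 — matches.
Step 6: x = (29*4 + 53) mod 93 = 76 — first mismatch against the record.
So the first discrepancy is step 6, where the right value is x = 76.

step 6, x = 76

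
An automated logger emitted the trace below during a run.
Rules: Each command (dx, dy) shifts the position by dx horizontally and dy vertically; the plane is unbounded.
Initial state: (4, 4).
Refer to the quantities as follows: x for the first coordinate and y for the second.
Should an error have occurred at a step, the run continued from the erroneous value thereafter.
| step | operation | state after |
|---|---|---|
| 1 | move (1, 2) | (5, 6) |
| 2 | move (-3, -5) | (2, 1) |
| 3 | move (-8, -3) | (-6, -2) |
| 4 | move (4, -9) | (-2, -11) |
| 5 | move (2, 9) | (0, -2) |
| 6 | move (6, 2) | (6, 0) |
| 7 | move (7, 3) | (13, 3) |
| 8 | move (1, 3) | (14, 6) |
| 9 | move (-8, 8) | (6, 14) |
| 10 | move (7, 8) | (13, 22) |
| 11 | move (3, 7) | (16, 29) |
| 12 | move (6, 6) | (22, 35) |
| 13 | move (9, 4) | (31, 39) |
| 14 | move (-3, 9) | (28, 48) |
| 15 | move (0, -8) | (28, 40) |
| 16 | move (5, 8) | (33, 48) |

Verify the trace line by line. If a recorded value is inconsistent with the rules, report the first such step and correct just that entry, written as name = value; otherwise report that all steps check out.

no error

Step 1: x = 4 + (1) = 5, y = 4 + (2) = 6 — in agreement.
Step 2: x = 5 + (-3) = 2, y = 6 + (-5) = 1 — same as recorded.
Step 3: x = 2 + (-8) = -6, y = 1 + (-3) = -2 — in agreement.
Step 4: x = -6 + (4) = -2, y = -2 + (-9) = -11 — matches.
Step 5: x = -2 + (2) = 0, y = -11 + (9) = -2 — no discrepancy.
Step 6: x = 0 + (6) = 6, y = -2 + (2) = 0 — checks out.
Step 7: x = 6 + (7) = 13, y = 0 + (3) = 3 — consistent with the trace.
Step 8: x = 13 + (1) = 14, y = 3 + (3) = 6 — exactly as logged.
Step 9: x = 14 + (-8) = 6, y = 6 + (8) = 14 — checks out.
Step 10: x = 6 + (7) = 13, y = 14 + (8) = 22 — matches.
Step 11: x = 13 + (3) = 16, y = 22 + (7) = 29 — in agreement.
Step 12: x = 16 + (6) = 22, y = 29 + (6) = 35 — checks out.
Step 13: x = 22 + (9) = 31, y = 35 + (4) = 39 — consistent with the trace.
Step 14: x = 31 + (-3) = 28, y = 39 + (9) = 48 — exactly as logged.
Step 15: x = 28 + (0) = 28, y = 48 + (-8) = 40 — checks out.
Step 16: x = 28 + (5) = 33, y = 40 + (8) = 48 — no discrepancy.
The recomputation confirms every line.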